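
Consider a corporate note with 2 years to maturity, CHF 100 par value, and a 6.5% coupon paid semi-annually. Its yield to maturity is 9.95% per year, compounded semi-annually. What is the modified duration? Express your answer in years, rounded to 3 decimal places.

Periodic yield y = 0.04975. First find Macaulay duration:
  t   CF        PV=CF/(1+0.04975)^t    t·PV
  1         3.25         3.0960         3.0960
  2         3.25         2.9493         5.8985
  3         3.25         2.8095         8.4284
  4       103.25        85.0250       340.0999
  Σ                     93.8797       357.5228
P = 93.8797; Macaulay duration = 357.5228 / 93.8797 = 3.80831 half-year periods = 1.90415 years.
Modified duration = D_Mac / (1 + y) = 1.90415 / 1.04975 = 1.81391 years.

1.814 years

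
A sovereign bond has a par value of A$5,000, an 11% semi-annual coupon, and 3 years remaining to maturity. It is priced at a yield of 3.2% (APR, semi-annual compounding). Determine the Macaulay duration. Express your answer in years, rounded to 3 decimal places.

Periodic yield y = 0.016. Discount each cash flow and weight by its period:
  t   CF        PV=CF/(1+0.016)^t    t·PV
  1       275.00       270.6693       270.6693
  2       275.00       266.4068       532.8136
  3       275.00       262.2114       786.6342
  4       275.00       258.0821     1,032.3283
  5       275.00       254.0178     1,270.0890
  6     5,275.00     4,795.7906    28,774.7439
  Σ                  6,107.1780    32,667.2783
Price P = Σ PV = 6,107.1780.
Macaulay duration = Σ(t·PV) / P = 32,667.2783 / 6,107.1780 = 5.34900 half-year periods.
In years: 5.34900 / 2 = 2.67450 years.

2.674 years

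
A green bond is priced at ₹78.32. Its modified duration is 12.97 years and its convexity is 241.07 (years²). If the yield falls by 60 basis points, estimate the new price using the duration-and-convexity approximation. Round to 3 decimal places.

₹84.755

Duration effect: -D_mod·Δy = -12.97 × (-0.006) = +0.077820
Convexity effect: ½·C·(Δy)² = 0.5 × 241.07 × (-0.006)² = +0.00433926
ΔP/P ≈ +0.077820 + 0.00433926 = +0.08215926
New price ≈ 78.32 × (1 + 0.08215926) = 84.7547132432.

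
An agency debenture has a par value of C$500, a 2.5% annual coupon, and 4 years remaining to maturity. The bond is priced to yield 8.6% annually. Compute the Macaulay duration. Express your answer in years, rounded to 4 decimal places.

3.8364 years

Periodic yield y = 0.086. Discount each cash flow and weight by its year:
  t   CF        PV=CF/(1+0.086)^t    t·PV
  1        12.50        11.5101        11.5101
  2        12.50        10.5986        21.1973
  3        12.50         9.7593        29.2780
  4       512.50       368.4466     1,473.7865
  Σ                    400.3147     1,535.7719
Price P = Σ PV = 400.3147.
Macaulay duration = Σ(t·PV) / P = 1,535.7719 / 400.3147 = 3.83641 years.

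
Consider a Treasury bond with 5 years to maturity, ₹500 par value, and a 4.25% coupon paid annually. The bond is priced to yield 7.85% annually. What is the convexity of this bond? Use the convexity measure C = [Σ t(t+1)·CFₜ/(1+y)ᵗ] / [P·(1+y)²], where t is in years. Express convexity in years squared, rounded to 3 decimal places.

With y = 0.0785:
  t   CF        PV=CF/(1+0.0785)^t    t·PV        t(t+1)·PV
  1        21.25        19.7033        19.7033          39.4066
  2        21.25        18.2692        36.5383         109.6150
  3        21.25        16.9394        50.8183         203.2730
  4        21.25        15.7065        62.8258         314.1292
  5       521.25       357.2279     1,786.1393      10,716.8358
  Σ                    427.8462     1,956.0250      11,383.2596
P = 427.8462.
Convexity = Σ t(t+1)·PV / [P·(1+y)²] = 11,383.2596 / (427.8462 × 1.163162) = 22.87382.

22.874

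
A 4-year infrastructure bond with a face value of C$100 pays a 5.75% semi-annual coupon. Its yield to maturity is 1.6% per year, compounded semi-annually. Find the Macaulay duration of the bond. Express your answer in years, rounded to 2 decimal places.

3.66 years

Periodic yield y = 0.008. Discount each cash flow and weight by its period:
  t   CF        PV=CF/(1+0.008)^t    t·PV
  1        2.875         2.8522         2.8522
  2        2.875         2.8295         5.6591
  3        2.875         2.8071         8.4213
  4        2.875         2.7848        11.1392
  5        2.875         2.7627        13.8135
  6        2.875         2.7408        16.4447
  7        2.875         2.7190        19.0332
  8      102.875        96.5218       772.1747
  Σ                    116.0180       849.5380
Price P = Σ PV = 116.0180.
Macaulay duration = Σ(t·PV) / P = 849.5380 / 116.0180 = 7.32247 half-year periods.
In years: 7.32247 / 2 = 3.66123 years.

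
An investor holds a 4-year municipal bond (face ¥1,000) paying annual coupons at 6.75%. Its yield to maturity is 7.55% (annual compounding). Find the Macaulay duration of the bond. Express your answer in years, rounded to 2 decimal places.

Periodic yield y = 0.0755. Discount each cash flow and weight by its year:
  t   CF        PV=CF/(1+0.0755)^t    t·PV
  1        67.50        62.7615        62.7615
  2        67.50        58.3557       116.7113
  3        67.50        54.2591       162.7773
  4     1,067.50       797.8591     3,191.4366
  Σ                    973.2354     3,533.6867
Price P = Σ PV = 973.2354.
Macaulay duration = Σ(t·PV) / P = 3,533.6867 / 973.2354 = 3.63087 years.

3.63 years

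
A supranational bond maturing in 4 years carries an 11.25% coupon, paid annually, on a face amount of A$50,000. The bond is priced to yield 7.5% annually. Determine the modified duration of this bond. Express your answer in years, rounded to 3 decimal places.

Periodic yield y = 0.075. First find Macaulay duration:
  t   CF        PV=CF/(1+0.075)^t    t·PV
  1     5,625.00     5,232.5581     5,232.5581
  2     5,625.00     4,867.4959     9,734.9919
  3     5,625.00     4,527.9032    13,583.7096
  4    55,625.00    41,652.0295   166,608.1179
  Σ                 56,279.9868   195,159.3775
P = 56,279.9868; Macaulay duration = 195,159.3775 / 56,279.9868 = 3.46765 years.
Modified duration = D_Mac / (1 + y) = 3.46765 / 1.075 = 3.22572 years.

3.226 years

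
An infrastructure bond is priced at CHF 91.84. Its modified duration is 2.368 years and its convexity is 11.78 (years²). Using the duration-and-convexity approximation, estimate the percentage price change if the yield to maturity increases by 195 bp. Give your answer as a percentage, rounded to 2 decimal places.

Duration effect: -D_mod·Δy = -2.368 × (+0.0195) = -0.046176
Convexity effect: ½·C·(Δy)² = 0.5 × 11.78 × (0.0195)² = +0.0022396725
ΔP/P ≈ -0.046176 + 0.0022396725 = -0.0439363275
= -4.39363275%.

-4.39%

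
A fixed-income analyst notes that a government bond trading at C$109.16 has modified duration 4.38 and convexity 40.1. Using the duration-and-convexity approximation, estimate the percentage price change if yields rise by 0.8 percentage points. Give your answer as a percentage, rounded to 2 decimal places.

Duration effect: -D_mod·Δy = -4.38 × (+0.008) = -0.035040
Convexity effect: ½·C·(Δy)² = 0.5 × 40.1 × (0.008)² = +0.0012832
ΔP/P ≈ -0.035040 + 0.0012832 = -0.0337568
= -3.37568%.

-3.38%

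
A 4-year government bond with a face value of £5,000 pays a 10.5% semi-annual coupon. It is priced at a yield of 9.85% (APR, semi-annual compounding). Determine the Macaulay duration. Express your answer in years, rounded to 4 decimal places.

Periodic yield y = 0.04925. Discount each cash flow and weight by its period:
  t   CF        PV=CF/(1+0.04925)^t    t·PV
  1       262.50       250.1787       250.1787
  2       262.50       238.4357       476.8715
  3       262.50       227.2440       681.7319
  4       262.50       216.5775       866.3101
  5       262.50       206.4118     1,032.0588
  6       262.50       196.7231     1,180.3388
  7       262.50       187.4893     1,312.4250
  8     5,262.50     3,582.2862    28,658.2900
  Σ                  5,105.3464    34,458.2048
Price P = Σ PV = 5,105.3464.
Macaulay duration = Σ(t·PV) / P = 34,458.2048 / 5,105.3464 = 6.74944 half-year periods.
In years: 6.74944 / 2 = 3.37472 years.

3.3747 years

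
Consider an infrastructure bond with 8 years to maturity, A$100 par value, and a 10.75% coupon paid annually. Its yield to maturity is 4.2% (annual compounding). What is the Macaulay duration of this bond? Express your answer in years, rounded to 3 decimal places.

6.144 years

Periodic yield y = 0.042. Discount each cash flow and weight by its year:
  t   CF        PV=CF/(1+0.042)^t    t·PV
  1        10.75        10.3167        10.3167
  2        10.75         9.9009        19.8017
  3        10.75         9.5018        28.5054
  4        10.75         9.1188        36.4752
  5        10.75         8.7512        43.7562
  6        10.75         8.3985        50.3910
  7        10.75         8.0600        56.4199
  8       110.75        79.6897       637.5173
  Σ                    143.7376       883.1835
Price P = Σ PV = 143.7376.
Macaulay duration = Σ(t·PV) / P = 883.1835 / 143.7376 = 6.14442 years.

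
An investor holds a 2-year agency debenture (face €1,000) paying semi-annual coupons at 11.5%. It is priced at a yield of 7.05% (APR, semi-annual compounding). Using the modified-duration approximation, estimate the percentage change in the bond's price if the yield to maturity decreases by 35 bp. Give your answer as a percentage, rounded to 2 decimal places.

Periodic yield y = 0.03525. Modified duration first:
  t   CF        PV=CF/(1+0.03525)^t    t·PV
  1        57.50        55.5421        55.5421
  2        57.50        53.6509       107.3019
  3        57.50        51.8241       155.4724
  4     1,057.50       920.6603     3,682.6412
  Σ                  1,081.6775     4,000.9577
P = 1,081.6775; D_Mac = 3.69885 half-year periods = 1.84942 yrs; D_mod = 1.84942/(1+0.03525) = 1.78645 yrs.
ΔP/P ≈ -D_mod · Δy = -1.78645 × (-0.0035) = +0.006253 = +0.6253%.

+0.63%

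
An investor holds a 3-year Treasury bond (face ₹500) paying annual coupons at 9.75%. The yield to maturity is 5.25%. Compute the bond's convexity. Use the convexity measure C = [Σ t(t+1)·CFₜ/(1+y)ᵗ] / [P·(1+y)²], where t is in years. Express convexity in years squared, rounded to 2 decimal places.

9.66

With y = 0.0525:
  t   CF        PV=CF/(1+0.0525)^t    t·PV        t(t+1)·PV
  1        48.75        46.3183        46.3183          92.6366
  2        48.75        44.0079        88.0158         264.0473
  3       548.75       470.6610     1,411.9830       5,647.9321
  Σ                    560.9872     1,546.3171       6,004.6159
P = 560.9872.
Convexity = Σ t(t+1)·PV / [P·(1+y)²] = 6,004.6159 / (560.9872 × 1.107756) = 9.66247.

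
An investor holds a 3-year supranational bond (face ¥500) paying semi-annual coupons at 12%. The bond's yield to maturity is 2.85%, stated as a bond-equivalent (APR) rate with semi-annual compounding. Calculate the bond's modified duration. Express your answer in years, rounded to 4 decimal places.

2.6175 years

Periodic yield y = 0.01425. First find Macaulay duration:
  t   CF        PV=CF/(1+0.01425)^t    t·PV
  1        30.00        29.5785        29.5785
  2        30.00        29.1629        58.3259
  3        30.00        28.7532        86.2596
  4        30.00        28.3492       113.3969
  5        30.00        27.9509       139.7546
  6       530.00       486.8619     2,921.1713
  Σ                    630.6567     3,348.4868
P = 630.6567; Macaulay duration = 3,348.4868 / 630.6567 = 5.30952 half-year periods = 2.65476 years.
Modified duration = D_Mac / (1 + y) = 2.65476 / 1.01425 = 2.61746 years.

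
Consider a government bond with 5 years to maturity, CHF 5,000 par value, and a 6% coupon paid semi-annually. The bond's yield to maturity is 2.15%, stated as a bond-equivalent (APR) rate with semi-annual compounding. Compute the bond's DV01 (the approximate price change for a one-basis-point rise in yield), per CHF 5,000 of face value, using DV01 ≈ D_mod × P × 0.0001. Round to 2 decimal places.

CHF 2.60

Periodic yield y = 0.01075.
  t   CF        PV=CF/(1+0.01075)^t    t·PV
  1       150.00       148.4047       148.4047
  2       150.00       146.8263       293.6525
  3       150.00       145.2647       435.7940
  4       150.00       143.7197       574.8787
  5       150.00       142.1911       710.9557
  6       150.00       140.6788       844.0730
  7       150.00       139.1826       974.2783
  8       150.00       137.7023     1,101.6186
  9       150.00       136.2378     1,226.1399
  10    5,150.00     4,627.7483    46,277.4829
  Σ                  5,907.9562    52,587.2783
P = 5,907.9562; D_Mac = 8.90109 half-year periods = 4.45055 yrs; D_mod = 4.40321 yrs.
DV01 ≈ 4.40321 × 5,907.9562 × 0.0001 = 2.601399.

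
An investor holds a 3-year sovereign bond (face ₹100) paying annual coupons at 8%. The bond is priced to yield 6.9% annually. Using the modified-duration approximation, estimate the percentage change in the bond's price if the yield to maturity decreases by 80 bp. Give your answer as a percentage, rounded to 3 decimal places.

Periodic yield y = 0.069. Modified duration first:
  t   CF        PV=CF/(1+0.069)^t    t·PV
  1         8.00         7.4836         7.4836
  2         8.00         7.0006        14.0012
  3       108.00        88.4078       265.2234
  Σ                    102.8920       286.7082
P = 102.8920; D_Mac = 2.78650 yrs; D_mod = 2.78650/(1+0.069) = 2.60664 yrs.
ΔP/P ≈ -D_mod · Δy = -2.60664 × (-0.008) = +0.020853 = +2.0853%.

+2.085%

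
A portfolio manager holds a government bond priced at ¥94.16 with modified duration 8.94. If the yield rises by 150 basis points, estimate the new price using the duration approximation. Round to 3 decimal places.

Duration approximation: ΔP/P ≈ -D_mod · Δy = -8.94 × (+0.015) = -0.134100.
New price ≈ 94.16 × (1 - 0.134100) = 81.533144.

¥81.533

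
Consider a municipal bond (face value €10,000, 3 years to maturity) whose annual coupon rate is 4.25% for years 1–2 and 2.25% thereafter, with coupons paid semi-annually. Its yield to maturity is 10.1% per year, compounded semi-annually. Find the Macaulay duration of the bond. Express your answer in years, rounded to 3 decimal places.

2.835 years

Periodic yield y = 0.0505. Discount each cash flow and weight by its period:
  t   CF        PV=CF/(1+0.0505)^t    t·PV
  1       212.50       202.2846       202.2846
  2       212.50       192.5603       385.1207
  3       212.50       183.3035       549.9105
  4       212.50       174.4917       697.9667
  5       112.50        87.9371       439.6856
  6    10,112.50     7,524.5788    45,147.4728
  Σ                  8,365.1560    47,422.4408
Price P = Σ PV = 8,365.1560.
Macaulay duration = Σ(t·PV) / P = 47,422.4408 / 8,365.1560 = 5.66904 half-year periods.
In years: 5.66904 / 2 = 2.83452 years.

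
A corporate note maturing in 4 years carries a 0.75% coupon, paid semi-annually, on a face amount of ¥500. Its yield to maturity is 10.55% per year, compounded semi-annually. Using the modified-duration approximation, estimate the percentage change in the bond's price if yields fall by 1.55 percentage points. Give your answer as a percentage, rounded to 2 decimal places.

+5.79%

Periodic yield y = 0.05275. Modified duration first:
  t   CF        PV=CF/(1+0.05275)^t    t·PV
  1        1.875         1.7810         1.7810
  2        1.875         1.6918         3.3836
  3        1.875         1.6070         4.8211
  4        1.875         1.5265         6.1060
  5        1.875         1.4500         7.2501
  6        1.875         1.3774         8.2642
  7        1.875         1.3084         9.1585
  8      501.875       332.6546     2,661.2370
  Σ                    343.3968     2,702.0016
P = 343.3968; D_Mac = 7.86845 half-year periods = 3.93423 yrs; D_mod = 3.93423/(1+0.05275) = 3.73710 yrs.
ΔP/P ≈ -D_mod · Δy = -3.73710 × (-0.0155) = +0.057925 = +5.7925%.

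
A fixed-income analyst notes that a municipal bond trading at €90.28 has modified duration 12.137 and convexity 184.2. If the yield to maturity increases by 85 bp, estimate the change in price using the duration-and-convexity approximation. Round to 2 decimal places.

Duration effect: -D_mod·Δy = -12.137 × (+0.0085) = -0.1031645
Convexity effect: ½·C·(Δy)² = 0.5 × 184.2 × (0.0085)² = +0.006654225
ΔP/P ≈ -0.1031645 + 0.006654225 = -0.096510275
ΔP ≈ 90.28 × (-0.096510275) = -8.712947627.

-€8.71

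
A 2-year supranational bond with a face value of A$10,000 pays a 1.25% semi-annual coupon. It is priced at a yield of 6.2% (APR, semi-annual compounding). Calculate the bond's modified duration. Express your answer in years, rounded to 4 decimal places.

1.9208 years

Periodic yield y = 0.031. First find Macaulay duration:
  t   CF        PV=CF/(1+0.031)^t    t·PV
  1        62.50        60.6208        60.6208
  2        62.50        58.7980       117.5960
  3        62.50        57.0301       171.0903
  4    10,062.50     8,905.7650    35,623.0601
  Σ                  9,082.2139    35,972.3671
P = 9,082.2139; Macaulay duration = 35,972.3671 / 9,082.2139 = 3.96075 half-year periods = 1.98037 years.
Modified duration = D_Mac / (1 + y) = 1.98037 / 1.031 = 1.92083 years.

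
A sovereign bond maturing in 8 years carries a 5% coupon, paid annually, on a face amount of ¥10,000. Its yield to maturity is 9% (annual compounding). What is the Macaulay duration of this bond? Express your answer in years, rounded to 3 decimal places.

6.596 years

Periodic yield y = 0.09. Discount each cash flow and weight by its year:
  t   CF        PV=CF/(1+0.09)^t    t·PV
  1       500.00       458.7156       458.7156
  2       500.00       420.8400       841.6800
  3       500.00       386.0917     1,158.2752
  4       500.00       354.2126     1,416.8504
  5       500.00       324.9657     1,624.8285
  6       500.00       298.1337     1,788.8020
  7       500.00       273.5171     1,914.6199
  8    10,500.00     5,269.5959    42,156.7675
  Σ                  7,786.0724    51,360.5390
Price P = Σ PV = 7,786.0724.
Macaulay duration = Σ(t·PV) / P = 51,360.5390 / 7,786.0724 = 6.59646 years.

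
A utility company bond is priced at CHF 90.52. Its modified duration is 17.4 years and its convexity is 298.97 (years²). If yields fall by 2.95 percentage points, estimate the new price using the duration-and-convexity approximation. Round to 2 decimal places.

CHF 148.76

Duration effect: -D_mod·Δy = -17.4 × (-0.0295) = +0.513300
Convexity effect: ½·C·(Δy)² = 0.5 × 298.97 × (-0.0295)² = +0.13008932125
ΔP/P ≈ +0.513300 + 0.13008932125 = +0.64338932125
New price ≈ 90.52 × (1 + 0.64338932125) = 148.75960135955.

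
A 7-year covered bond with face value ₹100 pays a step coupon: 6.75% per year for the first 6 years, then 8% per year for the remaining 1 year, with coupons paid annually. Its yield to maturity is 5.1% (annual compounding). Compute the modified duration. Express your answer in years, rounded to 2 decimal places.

Periodic yield y = 0.051. First find Macaulay duration:
  t   CF        PV=CF/(1+0.051)^t    t·PV
  1         6.75         6.4225         6.4225
  2         6.75         6.1108        12.2216
  3         6.75         5.8143        17.4428
  4         6.75         5.5321        22.1285
  5         6.75         5.2637        26.3184
  6         6.75         5.0083        30.0496
  7       108.00        76.2438       533.7069
  Σ                    110.3955       648.2903
P = 110.3955; Macaulay duration = 648.2903 / 110.3955 = 5.87244 years.
Modified duration = D_Mac / (1 + y) = 5.87244 / 1.051 = 5.58748 years.

5.59 years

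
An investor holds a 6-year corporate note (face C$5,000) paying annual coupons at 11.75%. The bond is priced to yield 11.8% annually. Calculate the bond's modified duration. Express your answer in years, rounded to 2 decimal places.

4.14 years

Periodic yield y = 0.118. First find Macaulay duration:
  t   CF        PV=CF/(1+0.118)^t    t·PV
  1       587.50       525.4919       525.4919
  2       587.50       470.0286       940.0572
  3       587.50       420.4191     1,261.2574
  4       587.50       376.0457     1,504.1829
  5       587.50       336.3557     1,681.7787
  6     5,587.50     2,861.3219    17,167.9312
  Σ                  4,989.6630    23,080.6994
P = 4,989.6630; Macaulay duration = 23,080.6994 / 4,989.6630 = 4.62570 years.
Modified duration = D_Mac / (1 + y) = 4.62570 / 1.118 = 4.13748 years.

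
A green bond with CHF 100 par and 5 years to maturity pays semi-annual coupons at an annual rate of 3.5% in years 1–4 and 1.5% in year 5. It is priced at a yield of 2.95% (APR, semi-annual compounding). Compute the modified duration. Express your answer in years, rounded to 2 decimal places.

Periodic yield y = 0.01475. First find Macaulay duration:
  t   CF        PV=CF/(1+0.01475)^t    t·PV
  1         1.75         1.7246         1.7246
  2         1.75         1.6995         3.3990
  3         1.75         1.6748         5.0244
  4         1.75         1.6504         6.6018
  5         1.75         1.6265         8.1323
  6         1.75         1.6028         9.6169
  7         1.75         1.5795        11.0566
  8         1.75         1.5566        12.4525
  9         0.75         0.6574         5.9166
  10      100.75        87.0271       870.2709
  Σ                    100.7991       934.1955
P = 100.7991; Macaulay duration = 934.1955 / 100.7991 = 9.26789 half-year periods = 4.63395 years.
Modified duration = D_Mac / (1 + y) = 4.63395 / 1.01475 = 4.56659 years.

4.57 years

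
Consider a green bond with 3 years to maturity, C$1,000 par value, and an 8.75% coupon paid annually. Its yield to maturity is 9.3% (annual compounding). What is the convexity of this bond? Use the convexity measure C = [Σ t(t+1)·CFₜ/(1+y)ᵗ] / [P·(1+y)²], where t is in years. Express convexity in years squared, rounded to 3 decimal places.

With y = 0.093:
  t   CF        PV=CF/(1+0.093)^t    t·PV        t(t+1)·PV
  1        87.50        80.0549        80.0549         160.1098
  2        87.50        73.2433       146.4865         439.4596
  3     1,087.50       832.8538     2,498.5614       9,994.2458
  Σ                    986.1520     2,725.1029      10,593.8152
P = 986.1520.
Convexity = Σ t(t+1)·PV / [P·(1+y)²] = 10,593.8152 / (986.1520 × 1.194649) = 8.99225.

8.992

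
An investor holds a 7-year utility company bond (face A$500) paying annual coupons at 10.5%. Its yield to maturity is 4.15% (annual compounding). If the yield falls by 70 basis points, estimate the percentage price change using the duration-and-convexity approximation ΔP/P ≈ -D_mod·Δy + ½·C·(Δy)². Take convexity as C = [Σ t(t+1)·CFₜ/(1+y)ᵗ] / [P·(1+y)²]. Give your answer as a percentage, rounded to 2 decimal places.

With y = 0.0415:
  t   CF        PV=CF/(1+0.0415)^t    t·PV        t(t+1)·PV
  1        52.50        50.4081        50.4081         100.8161
  2        52.50        48.3995        96.7990         290.3969
  3        52.50        46.4709       139.4128         557.6513
  4        52.50        44.6192       178.4770         892.3849
  5        52.50        42.8413       214.2066       1,285.2399
  6        52.50        41.1343       246.8055       1,727.6388
  7       552.50       415.6400     2,909.4802      23,275.8414
  Σ                    689.5133     3,835.5892      28,129.9693
P = 689.5133; D_Mac = 5.56275 yrs; D_mod = 5.34109 yrs; C = 37.61041.
Duration effect: -5.34109 × (-0.007) = +0.037388
Convexity effect: 0.5 × 37.61041 × (-0.007)² = +0.0009215
ΔP/P ≈ +0.037388 + 0.0009215 = +0.038309 = +3.8309%.

+3.83%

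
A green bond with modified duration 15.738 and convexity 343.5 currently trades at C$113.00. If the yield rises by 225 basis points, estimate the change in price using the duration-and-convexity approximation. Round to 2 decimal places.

-C$30.19

Duration effect: -D_mod·Δy = -15.738 × (+0.0225) = -0.354105
Convexity effect: ½·C·(Δy)² = 0.5 × 343.5 × (0.0225)² = +0.0869484375
ΔP/P ≈ -0.354105 + 0.0869484375 = -0.2671565625
ΔP ≈ 113.00 × (-0.2671565625) = -30.1886915625.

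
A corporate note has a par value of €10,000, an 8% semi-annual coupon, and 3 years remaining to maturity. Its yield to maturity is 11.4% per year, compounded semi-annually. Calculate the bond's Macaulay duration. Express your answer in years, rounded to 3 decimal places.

2.711 years

Periodic yield y = 0.057. Discount each cash flow and weight by its period:
  t   CF        PV=CF/(1+0.057)^t    t·PV
  1       400.00       378.4295       378.4295
  2       400.00       358.0222       716.0445
  3       400.00       338.7155     1,016.1464
  4       400.00       320.4498     1,281.7993
  5       400.00       303.1692     1,515.8459
  6    10,400.00     7,457.3309    44,743.9855
  Σ                  9,156.1172    49,652.2512
Price P = Σ PV = 9,156.1172.
Macaulay duration = Σ(t·PV) / P = 49,652.2512 / 9,156.1172 = 5.42285 half-year periods.
In years: 5.42285 / 2 = 2.71143 years.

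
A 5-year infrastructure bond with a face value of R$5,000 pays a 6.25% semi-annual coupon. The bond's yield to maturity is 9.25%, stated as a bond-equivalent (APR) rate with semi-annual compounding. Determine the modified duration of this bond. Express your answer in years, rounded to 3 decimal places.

4.130 years

Periodic yield y = 0.04625. First find Macaulay duration:
  t   CF        PV=CF/(1+0.04625)^t    t·PV
  1       156.25       149.3429       149.3429
  2       156.25       142.7411       285.4822
  3       156.25       136.4312       409.2935
  4       156.25       130.4002       521.6007
  5       156.25       124.6358       623.1788
  6       156.25       119.1262       714.7571
  7       156.25       113.8601       797.0210
  8       156.25       108.8269       870.6152
  9       156.25       104.0162       936.1454
  10    5,156.25     3,280.7962    32,807.9622
  Σ                  4,410.1767    38,115.3989
P = 4,410.1767; Macaulay duration = 38,115.3989 / 4,410.1767 = 8.64260 half-year periods = 4.32130 years.
Modified duration = D_Mac / (1 + y) = 4.32130 / 1.04625 = 4.13028 years.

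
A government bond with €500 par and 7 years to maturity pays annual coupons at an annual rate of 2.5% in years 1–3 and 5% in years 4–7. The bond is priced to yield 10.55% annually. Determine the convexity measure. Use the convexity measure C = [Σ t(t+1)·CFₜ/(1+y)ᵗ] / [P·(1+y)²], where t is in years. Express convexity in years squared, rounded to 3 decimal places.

With y = 0.1055:
  t   CF        PV=CF/(1+0.1055)^t    t·PV        t(t+1)·PV
  1        12.50        11.3071        11.3071          22.6142
  2        12.50        10.2280        20.4561          61.3683
  3        12.50         9.2520        27.7559         111.0235
  4        25.00        16.7381        66.9522         334.7611
  5        25.00        15.1407        75.7036         454.2213
  6        25.00        13.6958        82.1748         575.2238
  7       525.00       260.1645     1,821.1517      14,569.2133
  Σ                    336.5262     2,105.5013      16,128.4255
P = 336.5262.
Convexity = Σ t(t+1)·PV / [P·(1+y)²] = 16,128.4255 / (336.5262 × 1.222130) = 39.21531.

39.215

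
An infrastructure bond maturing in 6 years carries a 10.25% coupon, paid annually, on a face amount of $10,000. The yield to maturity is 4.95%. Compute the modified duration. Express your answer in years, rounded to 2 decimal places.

Periodic yield y = 0.0495. First find Macaulay duration:
  t   CF        PV=CF/(1+0.0495)^t    t·PV
  1     1,025.00       976.6556       976.6556
  2     1,025.00       930.5913     1,861.1826
  3     1,025.00       886.6996     2,660.0989
  4     1,025.00       844.8782     3,379.5127
  5     1,025.00       805.0292     4,025.1462
  6    11,025.00     8,250.5698    49,503.4186
  Σ                 12,694.4237    62,406.0145
P = 12,694.4237; Macaulay duration = 62,406.0145 / 12,694.4237 = 4.91602 years.
Modified duration = D_Mac / (1 + y) = 4.91602 / 1.0495 = 4.68415 years.

4.68 years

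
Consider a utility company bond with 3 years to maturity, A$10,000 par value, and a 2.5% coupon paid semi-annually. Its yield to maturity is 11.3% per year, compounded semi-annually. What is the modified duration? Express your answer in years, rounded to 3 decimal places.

2.739 years

Periodic yield y = 0.0565. First find Macaulay duration:
  t   CF        PV=CF/(1+0.0565)^t    t·PV
  1       125.00       118.3152       118.3152
  2       125.00       111.9879       223.9758
  3       125.00       105.9989       317.9968
  4       125.00       100.3303       401.3211
  5       125.00        94.9648       474.8238
  6    10,125.00     7,280.7819    43,684.6916
  Σ                  7,812.3790    45,221.1243
P = 7,812.3790; Macaulay duration = 45,221.1243 / 7,812.3790 = 5.78839 half-year periods = 2.89420 years.
Modified duration = D_Mac / (1 + y) = 2.89420 / 1.0565 = 2.73942 years.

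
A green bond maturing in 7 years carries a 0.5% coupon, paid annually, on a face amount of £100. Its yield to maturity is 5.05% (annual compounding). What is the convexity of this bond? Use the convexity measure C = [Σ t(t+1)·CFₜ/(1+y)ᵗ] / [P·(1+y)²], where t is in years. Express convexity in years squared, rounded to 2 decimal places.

49.55

With y = 0.0505:
  t   CF        PV=CF/(1+0.0505)^t    t·PV        t(t+1)·PV
  1         0.50         0.4760         0.4760           0.9519
  2         0.50         0.4531         0.9062           2.7185
  3         0.50         0.4313         1.2939           5.1756
  4         0.50         0.4106         1.6423           8.2114
  5         0.50         0.3908         1.9542          11.7249
  6         0.50         0.3720         2.2323          15.6258
  7       100.50        71.1858       498.3009       3,986.4075
  Σ                     73.7196       506.8057       4,030.8157
P = 73.7196.
Convexity = Σ t(t+1)·PV / [P·(1+y)²] = 4,030.8157 / (73.7196 × 1.103550) = 49.54703.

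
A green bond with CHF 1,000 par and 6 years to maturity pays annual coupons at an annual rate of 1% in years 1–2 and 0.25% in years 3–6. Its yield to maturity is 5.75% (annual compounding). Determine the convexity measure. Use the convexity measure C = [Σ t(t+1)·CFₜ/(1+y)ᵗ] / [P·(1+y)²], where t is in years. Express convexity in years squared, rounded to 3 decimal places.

With y = 0.0575:
  t   CF        PV=CF/(1+0.0575)^t    t·PV        t(t+1)·PV
  1        10.00         9.4563         9.4563          18.9125
  2        10.00         8.9421        17.8842          53.6526
  3         2.50         2.1140         6.3419          25.3676
  4         2.50         1.9990         7.9961          39.9805
  5         2.50         1.8903         9.4517          56.7100
  6     1,002.50       716.8068     4,300.8409      30,105.8862
  Σ                    741.2085     4,351.9710      30,300.5094
P = 741.2085.
Convexity = Σ t(t+1)·PV / [P·(1+y)²] = 30,300.5094 / (741.2085 × 1.118306) = 36.55517.

36.555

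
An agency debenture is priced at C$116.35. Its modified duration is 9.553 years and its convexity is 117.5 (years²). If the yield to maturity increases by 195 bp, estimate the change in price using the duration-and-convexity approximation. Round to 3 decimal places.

Duration effect: -D_mod·Δy = -9.553 × (+0.0195) = -0.1862835
Convexity effect: ½·C·(Δy)² = 0.5 × 117.5 × (0.0195)² = +0.0223396875
ΔP/P ≈ -0.1862835 + 0.0223396875 = -0.1639438125
ΔP ≈ 116.35 × (-0.1639438125) = -19.074862584375.

-C$19.075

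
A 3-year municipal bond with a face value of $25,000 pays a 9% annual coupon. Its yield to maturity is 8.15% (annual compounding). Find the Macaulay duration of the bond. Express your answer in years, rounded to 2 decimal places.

2.76 years

Periodic yield y = 0.0815. Discount each cash flow and weight by its year:
  t   CF        PV=CF/(1+0.0815)^t    t·PV
  1     2,250.00     2,080.4438     2,080.4438
  2     2,250.00     1,923.6651     3,847.3302
  3    27,250.00    21,542.0453    64,626.1360
  Σ                 25,546.1543    70,553.9100
Price P = Σ PV = 25,546.1543.
Macaulay duration = Σ(t·PV) / P = 70,553.9100 / 25,546.1543 = 2.76182 years.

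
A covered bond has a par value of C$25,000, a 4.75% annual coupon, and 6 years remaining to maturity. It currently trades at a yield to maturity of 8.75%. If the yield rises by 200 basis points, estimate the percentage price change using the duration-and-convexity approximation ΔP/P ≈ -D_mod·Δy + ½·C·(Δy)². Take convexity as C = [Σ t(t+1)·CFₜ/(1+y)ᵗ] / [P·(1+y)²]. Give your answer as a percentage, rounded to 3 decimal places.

-9.114%

With y = 0.0875:
  t   CF        PV=CF/(1+0.0875)^t    t·PV        t(t+1)·PV
  1     1,187.50     1,091.9540     1,091.9540       2,183.9080
  2     1,187.50     1,004.0957     2,008.1913       6,024.5739
  3     1,187.50       923.3063     2,769.9190      11,079.6762
  4     1,187.50       849.0173     3,396.0693      16,980.3466
  5     1,187.50       780.7056     3,903.5280      23,421.1678
  6    26,187.50    15,831.3681    94,988.2085     664,917.4596
  Σ                 20,480.4470   108,157.8702     724,607.1322
P = 20,480.4470; D_Mac = 5.28103 yrs; D_mod = 4.85612 yrs; C = 29.91608.
Duration effect: -4.85612 × (+0.02) = -0.097122
Convexity effect: 0.5 × 29.91608 × (0.02)² = +0.0059832
ΔP/P ≈ -0.097122 + 0.0059832 = -0.091139 = -9.1139%.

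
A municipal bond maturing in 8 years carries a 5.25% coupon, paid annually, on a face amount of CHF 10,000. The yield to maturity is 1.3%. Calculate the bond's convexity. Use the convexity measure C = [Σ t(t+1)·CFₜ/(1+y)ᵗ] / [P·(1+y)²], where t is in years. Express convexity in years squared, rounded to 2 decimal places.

With y = 0.013:
  t   CF        PV=CF/(1+0.013)^t    t·PV        t(t+1)·PV
  1       525.00       518.2626       518.2626       1,036.5252
  2       525.00       511.6116     1,023.2233       3,069.6698
  3       525.00       505.0460     1,515.1381       6,060.5524
  4       525.00       498.5647     1,994.2588       9,971.2939
  5       525.00       492.1665     2,460.8327      14,764.9959
  6       525.00       485.8505     2,915.1028      20,405.7199
  7       525.00       479.6155     3,357.3083      26,858.4665
  8    10,525.00     9,491.7555    75,934.0438     683,406.3944
  Σ                 12,982.8729    89,718.1704     765,573.6181
P = 12,982.8729.
Convexity = Σ t(t+1)·PV / [P·(1+y)²] = 765,573.6181 / (12,982.8729 × 1.026169) = 57.46419.

57.46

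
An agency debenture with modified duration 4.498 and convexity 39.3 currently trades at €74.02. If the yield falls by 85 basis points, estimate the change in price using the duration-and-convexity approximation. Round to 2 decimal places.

+€2.94

Duration effect: -D_mod·Δy = -4.498 × (-0.0085) = +0.038233
Convexity effect: ½·C·(Δy)² = 0.5 × 39.3 × (-0.0085)² = +0.0014197125
ΔP/P ≈ +0.038233 + 0.0014197125 = +0.0396527125
ΔP ≈ 74.02 × (+0.0396527125) = +2.93509377925.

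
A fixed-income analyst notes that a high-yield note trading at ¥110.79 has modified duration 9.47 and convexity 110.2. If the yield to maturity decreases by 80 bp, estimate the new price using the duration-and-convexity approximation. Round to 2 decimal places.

Duration effect: -D_mod·Δy = -9.47 × (-0.008) = +0.075760
Convexity effect: ½·C·(Δy)² = 0.5 × 110.2 × (-0.008)² = +0.0035264
ΔP/P ≈ +0.075760 + 0.0035264 = +0.0792864
New price ≈ 110.79 × (1 + 0.0792864) = 119.574140256.

¥119.57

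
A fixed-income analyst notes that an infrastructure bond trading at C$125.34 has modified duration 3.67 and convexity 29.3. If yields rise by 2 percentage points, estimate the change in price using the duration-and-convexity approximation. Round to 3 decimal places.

-C$8.465

Duration effect: -D_mod·Δy = -3.67 × (+0.02) = -0.073400
Convexity effect: ½·C·(Δy)² = 0.5 × 29.3 × (0.02)² = +0.0058600
ΔP/P ≈ -0.073400 + 0.0058600 = -0.067540
ΔP ≈ 125.34 × (-0.067540) = -8.4654636.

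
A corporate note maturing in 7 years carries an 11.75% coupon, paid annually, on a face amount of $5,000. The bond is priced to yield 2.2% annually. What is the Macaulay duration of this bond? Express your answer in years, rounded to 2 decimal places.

Periodic yield y = 0.022. Discount each cash flow and weight by its year:
  t   CF        PV=CF/(1+0.022)^t    t·PV
  1       587.50       574.8532       574.8532
  2       587.50       562.4787     1,124.9574
  3       587.50       550.3705     1,651.1116
  4       587.50       538.5230     2,154.0922
  5       587.50       526.9306     2,634.6528
  6       587.50       515.5876     3,093.5258
  7     5,587.50     4,798.0113    33,586.0790
  Σ                  8,066.7550    44,819.2721
Price P = Σ PV = 8,066.7550.
Macaulay duration = Σ(t·PV) / P = 44,819.2721 / 8,066.7550 = 5.55605 years.

5.56 years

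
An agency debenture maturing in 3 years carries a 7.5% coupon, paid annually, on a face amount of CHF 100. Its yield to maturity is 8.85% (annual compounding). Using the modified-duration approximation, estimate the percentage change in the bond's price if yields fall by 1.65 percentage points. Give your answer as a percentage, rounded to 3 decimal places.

Periodic yield y = 0.0885. Modified duration first:
  t   CF        PV=CF/(1+0.0885)^t    t·PV
  1         7.50         6.8902         6.8902
  2         7.50         6.3300        12.6600
  3       107.50        83.3534       250.0601
  Σ                     96.5736       269.6103
P = 96.5736; D_Mac = 2.79176 yrs; D_mod = 2.79176/(1+0.0885) = 2.56478 yrs.
ΔP/P ≈ -D_mod · Δy = -2.56478 × (-0.0165) = +0.042319 = +4.2319%.

+4.232%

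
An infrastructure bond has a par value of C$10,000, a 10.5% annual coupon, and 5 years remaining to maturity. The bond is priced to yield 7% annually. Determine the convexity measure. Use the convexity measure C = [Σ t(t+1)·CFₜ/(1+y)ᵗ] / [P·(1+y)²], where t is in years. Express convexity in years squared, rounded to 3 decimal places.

With y = 0.07:
  t   CF        PV=CF/(1+0.07)^t    t·PV        t(t+1)·PV
  1     1,050.00       981.3084       981.3084       1,962.6168
  2     1,050.00       917.1107     1,834.2213       5,502.6640
  3     1,050.00       857.1128     2,571.3383      10,285.3532
  4     1,050.00       801.0400     3,204.1599      16,020.7995
  5    11,050.00     7,878.4973    39,392.4864     236,354.9185
  Σ                 11,435.0691    47,983.5144     270,126.3520
P = 11,435.0691.
Convexity = Σ t(t+1)·PV / [P·(1+y)²] = 270,126.3520 / (11,435.0691 × 1.144900) = 20.63292.

20.633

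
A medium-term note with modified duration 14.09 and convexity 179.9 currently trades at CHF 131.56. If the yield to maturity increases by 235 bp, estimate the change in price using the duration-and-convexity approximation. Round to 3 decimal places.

-CHF 37.026

Duration effect: -D_mod·Δy = -14.09 × (+0.0235) = -0.331115
Convexity effect: ½·C·(Δy)² = 0.5 × 179.9 × (0.0235)² = +0.0496748875
ΔP/P ≈ -0.331115 + 0.0496748875 = -0.2814401125
ΔP ≈ 131.56 × (-0.2814401125) = -37.0262612005.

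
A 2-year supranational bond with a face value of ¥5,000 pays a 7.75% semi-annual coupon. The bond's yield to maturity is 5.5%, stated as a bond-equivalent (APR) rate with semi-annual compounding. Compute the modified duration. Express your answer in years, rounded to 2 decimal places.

Periodic yield y = 0.0275. First find Macaulay duration:
  t   CF        PV=CF/(1+0.0275)^t    t·PV
  1       193.75       188.5645       188.5645
  2       193.75       183.5177       367.0355
  3       193.75       178.6061       535.8182
  4     5,193.75     4,659.6545    18,638.6181
  Σ                  5,210.3428    19,730.0363
P = 5,210.3428; Macaulay duration = 19,730.0363 / 5,210.3428 = 3.78671 half-year periods = 1.89335 years.
Modified duration = D_Mac / (1 + y) = 1.89335 / 1.0275 = 1.84268 years.

1.84 years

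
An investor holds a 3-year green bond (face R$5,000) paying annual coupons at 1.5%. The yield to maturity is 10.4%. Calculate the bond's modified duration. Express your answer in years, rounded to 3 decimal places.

Periodic yield y = 0.104. First find Macaulay duration:
  t   CF        PV=CF/(1+0.104)^t    t·PV
  1        75.00        67.9348        67.9348
  2        75.00        61.5351       123.0703
  3     5,075.00     3,771.6278    11,314.8834
  Σ                  3,901.0977    11,505.8884
P = 3,901.0977; Macaulay duration = 11,505.8884 / 3,901.0977 = 2.94940 years.
Modified duration = D_Mac / (1 + y) = 2.94940 / 1.104 = 2.67156 years.

2.672 years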